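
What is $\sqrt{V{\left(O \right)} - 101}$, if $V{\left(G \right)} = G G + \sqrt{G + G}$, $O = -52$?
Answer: $\sqrt{2603 + 2 i \sqrt{26}} \approx 51.02 + 0.09994 i$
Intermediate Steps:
$V{\left(G \right)} = G^{2} + \sqrt{2} \sqrt{G}$ ($V{\left(G \right)} = G^{2} + \sqrt{2 G} = G^{2} + \sqrt{2} \sqrt{G}$)
$\sqrt{V{\left(O \right)} - 101} = \sqrt{\left(\left(-52\right)^{2} + \sqrt{2} \sqrt{-52}\right) - 101} = \sqrt{\left(2704 + \sqrt{2} \cdot 2 i \sqrt{13}\right) - 101} = \sqrt{\left(2704 + 2 i \sqrt{26}\right) - 101} = \sqrt{2603 + 2 i \sqrt{26}}$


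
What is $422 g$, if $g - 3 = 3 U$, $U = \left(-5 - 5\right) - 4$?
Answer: $-16458$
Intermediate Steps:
$U = -14$ ($U = -10 - 4 = -14$)
$g = -39$ ($g = 3 + 3 \left(-14\right) = 3 - 42 = -39$)
$422 g = 422 \left(-39\right) = -16458$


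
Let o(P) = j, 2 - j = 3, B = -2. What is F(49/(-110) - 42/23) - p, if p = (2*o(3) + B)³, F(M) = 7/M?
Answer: 50014/821 ≈ 60.918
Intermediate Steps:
j = -1 (j = 2 - 1*3 = 2 - 3 = -1)
o(P) = -1
p = -64 (p = (2*(-1) - 2)³ = (-2 - 2)³ = (-4)³ = -64)
F(49/(-110) - 42/23) - p = 7/(49/(-110) - 42/23) - 1*(-64) = 7/(49*(-1/110) - 42*1/23) + 64 = 7/(-49/110 - 42/23) + 64 = 7/(-5747/2530) + 64 = 7*(-2530/5747) + 64 = -2530/821 + 64 = 50014/821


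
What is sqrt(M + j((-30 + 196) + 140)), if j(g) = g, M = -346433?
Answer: I*sqrt(346127) ≈ 588.33*I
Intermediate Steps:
sqrt(M + j((-30 + 196) + 140)) = sqrt(-346433 + ((-30 + 196) + 140)) = sqrt(-346433 + (166 + 140)) = sqrt(-346433 + 306) = sqrt(-346127) = I*sqrt(346127)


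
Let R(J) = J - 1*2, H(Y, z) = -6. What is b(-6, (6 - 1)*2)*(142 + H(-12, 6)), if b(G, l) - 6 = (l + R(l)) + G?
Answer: 2448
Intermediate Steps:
R(J) = -2 + J (R(J) = J - 2 = -2 + J)
b(G, l) = 4 + G + 2*l (b(G, l) = 6 + ((l + (-2 + l)) + G) = 6 + ((-2 + 2*l) + G) = 6 + (-2 + G + 2*l) = 4 + G + 2*l)
b(-6, (6 - 1)*2)*(142 + H(-12, 6)) = (4 - 6 + 2*((6 - 1)*2))*(142 - 6) = (4 - 6 + 2*(5*2))*136 = (4 - 6 + 2*10)*136 = (4 - 6 + 20)*136 = 18*136 = 2448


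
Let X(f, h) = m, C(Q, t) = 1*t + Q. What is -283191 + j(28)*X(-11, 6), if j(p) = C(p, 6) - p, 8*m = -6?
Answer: -566391/2 ≈ -2.8320e+5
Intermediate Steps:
C(Q, t) = Q + t (C(Q, t) = t + Q = Q + t)
m = -3/4 (m = (1/8)*(-6) = -3/4 ≈ -0.75000)
X(f, h) = -3/4
j(p) = 6 (j(p) = (p + 6) - p = (6 + p) - p = 6)
-283191 + j(28)*X(-11, 6) = -283191 + 6*(-3/4) = -283191 - 9/2 = -566391/2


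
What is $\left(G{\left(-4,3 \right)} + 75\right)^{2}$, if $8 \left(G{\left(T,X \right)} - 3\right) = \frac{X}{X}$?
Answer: $\frac{390625}{64} \approx 6103.5$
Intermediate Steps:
$G{\left(T,X \right)} = \frac{25}{8}$ ($G{\left(T,X \right)} = 3 + \frac{X \frac{1}{X}}{8} = 3 + \frac{1}{8} \cdot 1 = 3 + \frac{1}{8} = \frac{25}{8}$)
$\left(G{\left(-4,3 \right)} + 75\right)^{2} = \left(\frac{25}{8} + 75\right)^{2} = \left(\frac{625}{8}\right)^{2} = \frac{390625}{64}$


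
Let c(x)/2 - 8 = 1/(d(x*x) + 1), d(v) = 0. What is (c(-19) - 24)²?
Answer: 36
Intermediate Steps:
c(x) = 18 (c(x) = 16 + 2/(0 + 1) = 16 + 2/1 = 16 + 2*1 = 16 + 2 = 18)
(c(-19) - 24)² = (18 - 24)² = (-6)² = 36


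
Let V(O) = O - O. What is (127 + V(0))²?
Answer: 16129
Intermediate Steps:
V(O) = 0
(127 + V(0))² = (127 + 0)² = 127² = 16129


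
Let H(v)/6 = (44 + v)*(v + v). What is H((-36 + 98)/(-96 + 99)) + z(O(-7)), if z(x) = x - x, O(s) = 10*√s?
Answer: 48112/3 ≈ 16037.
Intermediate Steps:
z(x) = 0
H(v) = 12*v*(44 + v) (H(v) = 6*((44 + v)*(v + v)) = 6*((44 + v)*(2*v)) = 6*(2*v*(44 + v)) = 12*v*(44 + v))
H((-36 + 98)/(-96 + 99)) + z(O(-7)) = 12*((-36 + 98)/(-96 + 99))*(44 + (-36 + 98)/(-96 + 99)) + 0 = 12*(62/3)*(44 + 62/3) + 0 = 12*(62/3)*(194/3) + 0 = 48112/3 + 0 = 48112/3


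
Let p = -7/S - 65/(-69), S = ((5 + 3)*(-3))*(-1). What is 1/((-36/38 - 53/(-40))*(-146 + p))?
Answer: -419520/23026871 ≈ -0.018219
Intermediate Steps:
S = 24 (S = (8*(-3))*(-1) = -24*(-1) = 24)
p = 359/552 (p = -7/24 - 65/(-69) = -7*1/24 - 65*(-1/69) = -7/24 + 65/69 = 359/552 ≈ 0.65036)
1/((-36/38 - 53/(-40))*(-146 + p)) = 1/((-36/38 - 53/(-40))*(-146 + 359/552)) = 1/((-36*1/38 - 53*(-1/40))*(-80233/552)) = 1/((-18/19 + 53/40)*(-80233/552)) = 1/((287/760)*(-80233/552)) = 1/(-23026871/419520) = -419520/23026871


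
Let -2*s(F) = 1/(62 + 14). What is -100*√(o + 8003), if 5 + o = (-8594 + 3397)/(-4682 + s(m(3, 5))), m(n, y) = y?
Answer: -20*√4051285819152310/142333 ≈ -8943.8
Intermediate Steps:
s(F) = -1/152 (s(F) = -1/(2*(62 + 14)) = -½/76 = -½*1/76 = -1/152)
o = -2768381/711665 (o = -5 + (-8594 + 3397)/(-4682 - 1/152) = -5 - 5197/(-711665/152) = -5 - 5197*(-152/711665) = -5 + 789944/711665 = -2768381/711665 ≈ -3.8900)
-100*√(o + 8003) = -100*√(-2768381/711665 + 8003) = -20*√4051285819152310/142333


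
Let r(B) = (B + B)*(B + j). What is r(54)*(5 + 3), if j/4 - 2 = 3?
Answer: 63936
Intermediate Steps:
j = 20 (j = 8 + 4*3 = 8 + 12 = 20)
r(B) = 2*B*(20 + B) (r(B) = (B + B)*(B + 20) = (2*B)*(20 + B) = 2*B*(20 + B))
r(54)*(5 + 3) = (2*54*(20 + 54))*(5 + 3) = (2*54*74)*8 = 7992*8 = 63936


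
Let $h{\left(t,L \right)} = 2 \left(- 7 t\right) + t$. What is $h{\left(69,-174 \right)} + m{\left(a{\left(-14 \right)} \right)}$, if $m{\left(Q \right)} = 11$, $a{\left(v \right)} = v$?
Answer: $-886$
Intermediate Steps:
$h{\left(t,L \right)} = - 13 t$ ($h{\left(t,L \right)} = - 14 t + t = - 13 t$)
$h{\left(69,-174 \right)} + m{\left(a{\left(-14 \right)} \right)} = \left(-13\right) 69 + 11 = -897 + 11 = -886$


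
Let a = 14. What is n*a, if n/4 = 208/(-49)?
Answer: -1664/7 ≈ -237.71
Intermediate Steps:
n = -832/49 (n = 4*(208/(-49)) = 4*(208*(-1/49)) = 4*(-208/49) = -832/49 ≈ -16.980)
n*a = -832/49*14 = -1664/7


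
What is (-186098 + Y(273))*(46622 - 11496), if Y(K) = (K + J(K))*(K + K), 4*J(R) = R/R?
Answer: -1296272341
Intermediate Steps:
J(R) = ¼ (J(R) = (R/R)/4 = (¼)*1 = ¼)
Y(K) = 2*K*(¼ + K) (Y(K) = (K + ¼)*(K + K) = (¼ + K)*(2*K) = 2*K*(¼ + K))
(-186098 + Y(273))*(46622 - 11496) = (-186098 + (½)*273*(1 + 4*273))*(46622 - 11496) = (-186098 + (½)*273*(1 + 1092))*35126 = (-186098 + (½)*273*1093)*35126 = (-186098 + 298389/2)*35126 = -73807/2*35126 = -1296272341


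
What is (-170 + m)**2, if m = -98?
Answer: 71824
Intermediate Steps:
(-170 + m)**2 = (-170 - 98)**2 = (-268)**2 = 71824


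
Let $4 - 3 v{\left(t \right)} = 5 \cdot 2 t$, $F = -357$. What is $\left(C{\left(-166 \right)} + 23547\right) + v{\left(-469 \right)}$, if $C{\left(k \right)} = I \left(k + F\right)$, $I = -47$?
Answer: $\frac{149078}{3} \approx 49693.0$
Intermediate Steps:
$v{\left(t \right)} = \frac{4}{3} - \frac{10 t}{3}$ ($v{\left(t \right)} = \frac{4}{3} - \frac{5 \cdot 2 t}{3} = \frac{4}{3} - \frac{10 t}{3}$)
$C{\left(k \right)} = 16779 - 47 k$ ($C{\left(k \right)} = - 47 \left(k - 357\right) = - 47 \left(-357 + k\right) = 16779 - 47 k$)
$\left(C{\left(-166 \right)} + 23547\right) + v{\left(-469 \right)} = \left(\left(16779 - -7802\right) + 23547\right) + \left(\frac{4}{3} - - \frac{4690}{3}\right) = \left(\left(16779 + 7802\right) + 23547\right) + \left(\frac{4}{3} + \frac{4690}{3}\right) = \left(24581 + 23547\right) + \frac{4694}{3} = 48128 + \frac{4694}{3} = \frac{149078}{3}$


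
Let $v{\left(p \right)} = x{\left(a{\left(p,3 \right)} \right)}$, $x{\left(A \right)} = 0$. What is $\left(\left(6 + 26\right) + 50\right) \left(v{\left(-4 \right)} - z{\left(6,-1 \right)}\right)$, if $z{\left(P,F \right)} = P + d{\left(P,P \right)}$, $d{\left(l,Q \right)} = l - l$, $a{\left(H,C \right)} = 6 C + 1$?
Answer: $-492$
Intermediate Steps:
$a{\left(H,C \right)} = 1 + 6 C$
$d{\left(l,Q \right)} = 0$
$v{\left(p \right)} = 0$
$z{\left(P,F \right)} = P$ ($z{\left(P,F \right)} = P + 0 = P$)
$\left(\left(6 + 26\right) + 50\right) \left(v{\left(-4 \right)} - z{\left(6,-1 \right)}\right) = \left(\left(6 + 26\right) + 50\right) \left(0 - 6\right) = \left(32 + 50\right) \left(0 - 6\right) = 82 \left(-6\right) = -492$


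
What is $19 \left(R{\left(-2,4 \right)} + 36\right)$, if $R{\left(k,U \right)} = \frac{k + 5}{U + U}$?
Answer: $\frac{5529}{8} \approx 691.13$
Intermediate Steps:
$R{\left(k,U \right)} = \frac{5 + k}{2 U}$
$19 \left(R{\left(-2,4 \right)} + 36\right) = 19 \left(\frac{5 - 2}{2 \cdot 4} + 36\right) = 19 \left(\frac{1}{2} \cdot \frac{1}{4} \cdot 3 + 36\right) = 19 \left(\frac{3}{8} + 36\right) = 19 \cdot \frac{291}{8} = \frac{5529}{8}$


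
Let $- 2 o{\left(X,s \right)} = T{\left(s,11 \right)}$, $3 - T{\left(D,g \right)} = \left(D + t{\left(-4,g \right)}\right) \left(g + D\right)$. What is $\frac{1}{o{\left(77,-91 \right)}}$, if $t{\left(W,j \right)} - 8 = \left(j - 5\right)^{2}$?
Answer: $\frac{2}{3757} \approx 0.00053234$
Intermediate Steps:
$t{\left(W,j \right)} = 8 + \left(-5 + j\right)^{2}$ ($t{\left(W,j \right)} = 8 + \left(j - 5\right)^{2} = 8 + \left(-5 + j\right)^{2}$)
$T{\left(D,g \right)} = 3 - \left(D + g\right) \left(8 + D + \left(-5 + g\right)^{2}\right)$ ($T{\left(D,g \right)} = 3 - \left(D + \left(8 + \left(-5 + g\right)^{2}\right)\right) \left(g + D\right) = 3 - \left(8 + D + \left(-5 + g\right)^{2}\right) \left(D + g\right) = 3 - \left(D + g\right) \left(8 + D + \left(-5 + g\right)^{2}\right)$)
$o{\left(X,s \right)} = \frac{481}{2} + \frac{s^{2}}{2} + \frac{55 s}{2}$ ($o{\left(X,s \right)} = - \frac{3 - s^{2} - s 11 - s \left(8 + \left(-5 + 11\right)^{2}\right) - 11 \left(8 + \left(-5 + 11\right)^{2}\right)}{2} = - \frac{3 - s^{2} - 11 s - s \left(8 + 6^{2}\right) - 11 \left(8 + 6^{2}\right)}{2} = - \frac{3 - s^{2} - 11 s - s \left(8 + 36\right) - 11 \left(8 + 36\right)}{2} = - \frac{3 - s^{2} - 11 s - s 44 - 11 \cdot 44}{2} = - \frac{3 - s^{2} - 11 s - 44 s - 484}{2} = - \frac{-481 - s^{2} - 55 s}{2} = \frac{481}{2} + \frac{s^{2}}{2} + \frac{55 s}{2}$)
$\frac{1}{o{\left(77,-91 \right)}} = \frac{1}{\frac{481}{2} + \frac{\left(-91\right)^{2}}{2} + \frac{55}{2} \left(-91\right)} = \frac{1}{\frac{481}{2} + \frac{1}{2} \cdot 8281 - \frac{5005}{2}} = \frac{1}{\frac{481}{2} + \frac{8281}{2} - \frac{5005}{2}} = \frac{1}{\frac{3757}{2}} = \frac{2}{3757}$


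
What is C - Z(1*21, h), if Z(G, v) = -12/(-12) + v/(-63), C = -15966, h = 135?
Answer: -111754/7 ≈ -15965.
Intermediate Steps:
Z(G, v) = 1 - v/63 (Z(G, v) = -12*(-1/12) + v*(-1/63) = 1 - v/63)
C - Z(1*21, h) = -15966 - (1 - 1/63*135) = -15966 - (1 - 15/7) = -15966 - 1*(-8/7) = -15966 + 8/7 = -111754/7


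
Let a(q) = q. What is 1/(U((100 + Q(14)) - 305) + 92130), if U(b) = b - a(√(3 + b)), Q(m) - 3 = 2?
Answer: 91930/8451125097 + I*√197/8451125097 ≈ 1.0878e-5 + 1.6608e-9*I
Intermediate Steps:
Q(m) = 5 (Q(m) = 3 + 2 = 5)
U(b) = b - √(3 + b)
1/(U((100 + Q(14)) - 305) + 92130) = 1/((((100 + 5) - 305) - √(3 + ((100 + 5) - 305))) + 92130) = 1/(((105 - 305) - √(3 + (105 - 305))) + 92130) = 1/((-200 - √(3 - 200)) + 92130) = 1/((-200 - √(-197)) + 92130) = 1/((-200 - I*√197) + 92130) = 1/(91930 - I*√197)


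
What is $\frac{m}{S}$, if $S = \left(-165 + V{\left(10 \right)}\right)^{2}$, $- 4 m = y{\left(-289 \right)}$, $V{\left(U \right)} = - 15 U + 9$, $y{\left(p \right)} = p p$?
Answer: $- \frac{289}{1296} \approx -0.22299$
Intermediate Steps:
$y{\left(p \right)} = p^{2}$
$V{\left(U \right)} = 9 - 15 U$
$m = - \frac{83521}{4}$ ($m = - \frac{\left(-289\right)^{2}}{4} = \left(- \frac{1}{4}\right) 83521 = - \frac{83521}{4} \approx -20880.0$)
$S = 93636$ ($S = \left(-165 + \left(9 - 150\right)\right)^{2} = \left(-165 - 141\right)^{2} = \left(-306\right)^{2} = 93636$)
$\frac{m}{S} = - \frac{83521}{4 \cdot 93636} = \left(- \frac{83521}{4}\right) \frac{1}{93636} = - \frac{289}{1296}$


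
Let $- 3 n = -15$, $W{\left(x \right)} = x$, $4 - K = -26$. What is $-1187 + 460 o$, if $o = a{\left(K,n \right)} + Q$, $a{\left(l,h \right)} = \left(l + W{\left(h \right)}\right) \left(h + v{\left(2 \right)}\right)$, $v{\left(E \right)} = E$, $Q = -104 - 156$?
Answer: $-8087$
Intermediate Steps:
$K = 30$ ($K = 4 - -26 = 4 + 26 = 30$)
$Q = -260$
$n = 5$ ($n = \left(- \frac{1}{3}\right) \left(-15\right) = 5$)
$a{\left(l,h \right)} = \left(2 + h\right) \left(h + l\right)$ ($a{\left(l,h \right)} = \left(l + h\right) \left(h + 2\right) = \left(h + l\right) \left(2 + h\right) = \left(2 + h\right) \left(h + l\right)$)
$o = -15$ ($o = \left(5^{2} + 2 \cdot 5 + 2 \cdot 30 + 5 \cdot 30\right) - 260 = \left(25 + 10 + 60 + 150\right) - 260 = 245 - 260 = -15$)
$-1187 + 460 o = -1187 + 460 \left(-15\right) = -1187 - 6900 = -8087$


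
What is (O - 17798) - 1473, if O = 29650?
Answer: 10379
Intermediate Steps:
(O - 17798) - 1473 = (29650 - 17798) - 1473 = 11852 - 1473 = 10379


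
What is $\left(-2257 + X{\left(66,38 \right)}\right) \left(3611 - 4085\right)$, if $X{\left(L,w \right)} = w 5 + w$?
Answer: $961746$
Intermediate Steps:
$X{\left(L,w \right)} = 6 w$ ($X{\left(L,w \right)} = 5 w + w = 6 w$)
$\left(-2257 + X{\left(66,38 \right)}\right) \left(3611 - 4085\right) = \left(-2257 + 6 \cdot 38\right) \left(3611 - 4085\right) = \left(-2257 + 228\right) \left(-474\right) = \left(-2029\right) \left(-474\right) = 961746$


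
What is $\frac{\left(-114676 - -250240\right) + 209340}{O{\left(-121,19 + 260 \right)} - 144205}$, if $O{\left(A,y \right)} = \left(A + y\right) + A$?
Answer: $- \frac{14371}{6007} \approx -2.3924$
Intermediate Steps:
$O{\left(A,y \right)} = y + 2 A$
$\frac{\left(-114676 - -250240\right) + 209340}{O{\left(-121,19 + 260 \right)} - 144205} = \frac{\left(-114676 - -250240\right) + 209340}{\left(\left(19 + 260\right) + 2 \left(-121\right)\right) - 144205} = \frac{\left(-114676 + 250240\right) + 209340}{\left(279 - 242\right) - 144205} = \frac{135564 + 209340}{37 - 144205} = \frac{344904}{-144168} = 344904 \left(- \frac{1}{144168}\right) = - \frac{14371}{6007}$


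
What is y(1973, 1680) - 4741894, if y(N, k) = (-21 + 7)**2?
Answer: -4741698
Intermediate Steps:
y(N, k) = 196 (y(N, k) = (-14)**2 = 196)
y(1973, 1680) - 4741894 = 196 - 4741894 = -4741698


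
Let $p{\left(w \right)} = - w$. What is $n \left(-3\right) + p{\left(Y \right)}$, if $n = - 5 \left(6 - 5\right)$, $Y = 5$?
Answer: $10$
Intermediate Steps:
$n = -5$ ($n = \left(-5\right) 1 = -5$)
$n \left(-3\right) + p{\left(Y \right)} = \left(-5\right) \left(-3\right) - 5 = 15 - 5 = 10$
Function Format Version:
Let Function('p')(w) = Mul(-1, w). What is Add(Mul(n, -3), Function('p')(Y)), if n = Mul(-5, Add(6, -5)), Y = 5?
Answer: 10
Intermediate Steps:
n = -5 (n = Mul(-5, 1) = -5)
Add(Mul(n, -3), Function('p')(Y)) = Add(Mul(-5, -3), Mul(-1, 5)) = Add(15, -5) = 10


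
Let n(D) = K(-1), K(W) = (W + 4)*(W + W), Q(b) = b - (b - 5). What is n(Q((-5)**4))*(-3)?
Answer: 18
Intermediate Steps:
Q(b) = 5 (Q(b) = b - (-5 + b) = b + (5 - b) = 5)
K(W) = 2*W*(4 + W) (K(W) = (4 + W)*(2*W) = 2*W*(4 + W))
n(D) = -6 (n(D) = 2*(-1)*(4 - 1) = 2*(-1)*3 = -6)
n(Q((-5)**4))*(-3) = -6*(-3) = 18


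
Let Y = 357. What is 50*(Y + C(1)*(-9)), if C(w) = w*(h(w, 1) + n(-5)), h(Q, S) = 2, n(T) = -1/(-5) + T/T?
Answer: 16410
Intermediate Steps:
n(T) = 6/5 (n(T) = -1*(-1/5) + 1 = 1/5 + 1 = 6/5)
C(w) = 16*w/5 (C(w) = w*(2 + 6/5) = w*(16/5) = 16*w/5)
50*(Y + C(1)*(-9)) = 50*(357 + ((16/5)*1)*(-9)) = 50*(357 + (16/5)*(-9)) = 50*(357 - 144/5) = 50*(1641/5) = 16410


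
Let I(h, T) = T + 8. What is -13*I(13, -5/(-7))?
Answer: -793/7 ≈ -113.29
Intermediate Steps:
I(h, T) = 8 + T
-13*I(13, -5/(-7)) = -13*(8 - 5/(-7)) = -13*(8 - 5*(-1/7)) = -13*(8 + 5/7) = -13*61/7 = -793/7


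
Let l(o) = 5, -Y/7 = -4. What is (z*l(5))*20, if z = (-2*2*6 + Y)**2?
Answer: 1600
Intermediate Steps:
Y = 28 (Y = -7*(-4) = 28)
z = 16 (z = (-2*2*6 + 28)**2 = (-4*6 + 28)**2 = (-24 + 28)**2 = 4**2 = 16)
(z*l(5))*20 = (16*5)*20 = 80*20 = 1600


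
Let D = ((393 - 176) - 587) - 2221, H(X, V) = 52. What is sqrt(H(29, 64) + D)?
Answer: I*sqrt(2539) ≈ 50.388*I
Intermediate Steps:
D = -2591 (D = (217 - 587) - 2221 = -370 - 2221 = -2591)
sqrt(H(29, 64) + D) = sqrt(52 - 2591) = sqrt(-2539) = I*sqrt(2539)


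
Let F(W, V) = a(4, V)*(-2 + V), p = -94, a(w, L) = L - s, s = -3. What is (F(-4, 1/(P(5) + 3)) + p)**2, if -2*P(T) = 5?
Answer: 8836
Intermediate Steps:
P(T) = -5/2 (P(T) = -1/2*5 = -5/2)
a(w, L) = 3 + L (a(w, L) = L - 1*(-3) = L + 3 = 3 + L)
F(W, V) = (-2 + V)*(3 + V) (F(W, V) = (3 + V)*(-2 + V) = (-2 + V)*(3 + V))
(F(-4, 1/(P(5) + 3)) + p)**2 = ((-2 + 1/(-5/2 + 3))*(3 + 1/(-5/2 + 3)) - 94)**2 = ((-2 + 1/(1/2))*(3 + 1/(1/2)) - 94)**2 = ((-2 + 2)*(3 + 2) - 94)**2 = (0*5 - 94)**2 = (0 - 94)**2 = (-94)**2 = 8836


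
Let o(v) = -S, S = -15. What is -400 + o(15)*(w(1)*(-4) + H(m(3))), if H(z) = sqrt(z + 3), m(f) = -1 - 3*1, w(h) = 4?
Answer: -640 + 15*I ≈ -640.0 + 15.0*I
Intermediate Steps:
o(v) = 15 (o(v) = -1*(-15) = 15)
m(f) = -4 (m(f) = -1 - 3 = -4)
H(z) = sqrt(3 + z)
-400 + o(15)*(w(1)*(-4) + H(m(3))) = -400 + 15*(4*(-4) + sqrt(3 - 4)) = -400 + 15*(-16 + sqrt(-1)) = -400 + 15*(-16 + I) = -400 + (-240 + 15*I) = -640 + 15*I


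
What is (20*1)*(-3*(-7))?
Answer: 420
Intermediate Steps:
(20*1)*(-3*(-7)) = 20*21 = 420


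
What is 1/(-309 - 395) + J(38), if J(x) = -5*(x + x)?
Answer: -267521/704 ≈ -380.00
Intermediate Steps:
J(x) = -10*x
1/(-309 - 395) + J(38) = 1/(-309 - 395) - 10*38 = 1/(-704) - 380 = -1/704 - 380 = -267521/704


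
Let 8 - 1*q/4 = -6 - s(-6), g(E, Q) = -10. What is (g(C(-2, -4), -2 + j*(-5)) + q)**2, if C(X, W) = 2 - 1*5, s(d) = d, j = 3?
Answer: 484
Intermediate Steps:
C(X, W) = -3 (C(X, W) = 2 - 5 = -3)
q = 32 (q = 32 - 4*(-6 - 1*(-6)) = 32 - 4*(-6 + 6) = 32 - 4*0 = 32 + 0 = 32)
(g(C(-2, -4), -2 + j*(-5)) + q)**2 = (-10 + 32)**2 = 22**2 = 484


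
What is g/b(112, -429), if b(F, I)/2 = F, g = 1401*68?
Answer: 23817/56 ≈ 425.30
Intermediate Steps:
g = 95268
b(F, I) = 2*F
g/b(112, -429) = 95268/((2*112)) = 95268/224 = 95268*(1/224) = 23817/56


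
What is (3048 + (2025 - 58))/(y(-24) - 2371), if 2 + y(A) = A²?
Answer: -5015/1797 ≈ -2.7908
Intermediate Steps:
y(A) = -2 + A²
(3048 + (2025 - 58))/(y(-24) - 2371) = (3048 + (2025 - 58))/((-2 + (-24)²) - 2371) = (3048 + 1967)/((-2 + 576) - 2371) = 5015/(574 - 2371) = 5015/(-1797) = 5015*(-1/1797) = -5015/1797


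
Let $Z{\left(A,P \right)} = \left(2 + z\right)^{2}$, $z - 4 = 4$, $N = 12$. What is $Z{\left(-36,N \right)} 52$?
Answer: $5200$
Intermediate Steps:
$z = 8$ ($z = 4 + 4 = 8$)
$Z{\left(A,P \right)} = 100$ ($Z{\left(A,P \right)} = \left(2 + 8\right)^{2} = 10^{2} = 100$)
$Z{\left(-36,N \right)} 52 = 100 \cdot 52 = 5200$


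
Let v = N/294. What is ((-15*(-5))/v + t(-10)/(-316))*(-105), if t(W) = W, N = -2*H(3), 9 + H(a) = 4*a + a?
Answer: 15241800/79 ≈ 1.9293e+5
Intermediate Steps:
H(a) = -9 + 5*a (H(a) = -9 + (4*a + a) = -9 + 5*a)
N = -12 (N = -2*(-9 + 5*3) = -2*(-9 + 15) = -2*6 = -12)
v = -2/49 (v = -12/294 = -12*1/294 = -2/49 ≈ -0.040816)
((-15*(-5))/v + t(-10)/(-316))*(-105) = ((-15*(-5))/(-2/49) - 10/(-316))*(-105) = (75*(-49/2) - 10*(-1/316))*(-105) = (-3675/2 + 5/158)*(-105) = -145160/79*(-105) = 15241800/79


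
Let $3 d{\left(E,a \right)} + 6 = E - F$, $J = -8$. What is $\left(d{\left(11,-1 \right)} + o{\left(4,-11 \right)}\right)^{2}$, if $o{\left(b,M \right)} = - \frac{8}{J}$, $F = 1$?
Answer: $\frac{49}{9} \approx 5.4444$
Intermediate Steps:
$d{\left(E,a \right)} = - \frac{7}{3} + \frac{E}{3}$ ($d{\left(E,a \right)} = -2 + \frac{E - 1}{3} = -2 + \frac{-1 + E}{3} = -2 + \left(- \frac{1}{3} + \frac{E}{3}\right) = - \frac{7}{3} + \frac{E}{3}$)
$o{\left(b,M \right)} = 1$ ($o{\left(b,M \right)} = - \frac{8}{-8} = \left(-8\right) \left(- \frac{1}{8}\right) = 1$)
$\left(d{\left(11,-1 \right)} + o{\left(4,-11 \right)}\right)^{2} = \left(\left(- \frac{7}{3} + \frac{1}{3} \cdot 11\right) + 1\right)^{2} = \left(\left(- \frac{7}{3} + \frac{11}{3}\right) + 1\right)^{2} = \left(\frac{4}{3} + 1\right)^{2} = \left(\frac{7}{3}\right)^{2} = \frac{49}{9}$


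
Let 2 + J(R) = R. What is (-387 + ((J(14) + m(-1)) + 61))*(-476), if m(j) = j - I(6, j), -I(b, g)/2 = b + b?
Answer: 138516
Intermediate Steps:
I(b, g) = -4*b (I(b, g) = -2*(b + b) = -4*b)
J(R) = -2 + R
m(j) = 24 + j (m(j) = j - (-4)*6 = j - 1*(-24) = j + 24 = 24 + j)
(-387 + ((J(14) + m(-1)) + 61))*(-476) = (-387 + (((-2 + 14) + (24 - 1)) + 61))*(-476) = (-387 + ((12 + 23) + 61))*(-476) = (-387 + (35 + 61))*(-476) = (-387 + 96)*(-476) = -291*(-476) = 138516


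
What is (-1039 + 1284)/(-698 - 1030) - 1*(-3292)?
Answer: 5688331/1728 ≈ 3291.9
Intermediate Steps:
(-1039 + 1284)/(-698 - 1030) - 1*(-3292) = 245/(-1728) + 3292 = 245*(-1/1728) + 3292 = -245/1728 + 3292 = 5688331/1728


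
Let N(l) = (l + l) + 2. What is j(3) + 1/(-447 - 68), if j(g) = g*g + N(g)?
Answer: 8754/515 ≈ 16.998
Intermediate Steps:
N(l) = 2 + 2*l (N(l) = 2*l + 2 = 2 + 2*l)
j(g) = 2 + g² + 2*g (j(g) = g*g + (2 + 2*g) = g² + (2 + 2*g) = 2 + g² + 2*g)
j(3) + 1/(-447 - 68) = (2 + 3² + 2*3) + 1/(-447 - 68) = (2 + 9 + 6) + 1/(-515) = 17 - 1/515 = 8754/515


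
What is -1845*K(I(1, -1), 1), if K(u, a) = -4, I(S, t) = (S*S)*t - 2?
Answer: 7380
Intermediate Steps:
I(S, t) = -2 + t*S² (I(S, t) = S²*t - 2 = t*S² - 2 = -2 + t*S²)
-1845*K(I(1, -1), 1) = -1845*(-4) = 7380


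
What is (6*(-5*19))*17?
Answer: -9690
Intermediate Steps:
(6*(-5*19))*17 = (6*(-95))*17 = -570*17 = -9690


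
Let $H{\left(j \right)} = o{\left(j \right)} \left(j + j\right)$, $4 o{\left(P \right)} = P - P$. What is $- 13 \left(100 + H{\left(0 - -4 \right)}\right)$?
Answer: $-1300$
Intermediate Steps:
$o{\left(P \right)} = 0$ ($o{\left(P \right)} = \frac{P - P}{4} = \frac{1}{4} \cdot 0 = 0$)
$H{\left(j \right)} = 0$ ($H{\left(j \right)} = 0 \left(j + j\right) = 0 \cdot 2 j = 0$)
$- 13 \left(100 + H{\left(0 - -4 \right)}\right) = - 13 \left(100 + 0\right) = \left(-13\right) 100 = -1300$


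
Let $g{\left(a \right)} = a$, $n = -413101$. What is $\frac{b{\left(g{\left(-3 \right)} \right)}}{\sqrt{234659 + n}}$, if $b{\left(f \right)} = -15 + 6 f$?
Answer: $\frac{3 i \sqrt{178442}}{16222} \approx 0.078121 i$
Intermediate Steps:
$\frac{b{\left(g{\left(-3 \right)} \right)}}{\sqrt{234659 + n}} = \frac{-15 + 6 \left(-3\right)}{\sqrt{234659 - 413101}} = \frac{-15 - 18}{\sqrt{-178442}} = - \frac{33}{i \sqrt{178442}} = - 33 \left(- \frac{i \sqrt{178442}}{178442}\right) = \frac{3 i \sqrt{178442}}{16222}$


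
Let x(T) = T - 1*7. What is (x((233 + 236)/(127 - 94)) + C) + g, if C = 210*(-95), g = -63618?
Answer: -2757506/33 ≈ -83561.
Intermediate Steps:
x(T) = -7 + T (x(T) = T - 7 = -7 + T)
C = -19950
(x((233 + 236)/(127 - 94)) + C) + g = ((-7 + (233 + 236)/(127 - 94)) - 19950) - 63618 = ((-7 + 469/33) - 19950) - 63618 = (238/33 - 19950) - 63618 = -658112/33 - 63618 = -2757506/33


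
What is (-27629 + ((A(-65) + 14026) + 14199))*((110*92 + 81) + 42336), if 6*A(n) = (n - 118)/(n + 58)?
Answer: 441573485/14 ≈ 3.1541e+7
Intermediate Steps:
A(n) = (-118 + n)/(6*(58 + n)) (A(n) = ((n - 118)/(n + 58))/6 = ((-118 + n)/(58 + n))/6 = (-118 + n)/(6*(58 + n)))
(-27629 + ((A(-65) + 14026) + 14199))*((110*92 + 81) + 42336) = (-27629 + (((-118 - 65)/(6*(58 - 65)) + 14026) + 14199))*((110*92 + 81) + 42336) = (-27629 + (((⅙)*(-183)/(-7) + 14026) + 14199))*((10120 + 81) + 42336) = (-27629 + (((⅙)*(-⅐)*(-183) + 14026) + 14199))*(10201 + 42336) = (-27629 + ((61/14 + 14026) + 14199))*52537 = (-27629 + (196425/14 + 14199))*52537 = (-27629 + 395211/14)*52537 = (8405/14)*52537 = 441573485/14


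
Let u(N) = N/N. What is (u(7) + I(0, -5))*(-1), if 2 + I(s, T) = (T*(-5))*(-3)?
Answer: 76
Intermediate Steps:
I(s, T) = -2 + 15*T (I(s, T) = -2 + (T*(-5))*(-3) = -2 - 5*T*(-3) = -2 + 15*T)
u(N) = 1
(u(7) + I(0, -5))*(-1) = (1 + (-2 + 15*(-5)))*(-1) = (1 + (-2 - 75))*(-1) = (1 - 77)*(-1) = -76*(-1) = 76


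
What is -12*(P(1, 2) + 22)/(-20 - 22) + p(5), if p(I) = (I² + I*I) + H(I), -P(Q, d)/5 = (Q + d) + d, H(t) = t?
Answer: 379/7 ≈ 54.143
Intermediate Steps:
P(Q, d) = -10*d - 5*Q (P(Q, d) = -5*((Q + d) + d) = -5*(Q + 2*d) = -10*d - 5*Q)
p(I) = I + 2*I² (p(I) = (I² + I*I) + I = (I² + I²) + I = 2*I² + I = I + 2*I²)
-12*(P(1, 2) + 22)/(-20 - 22) + p(5) = -12*((-10*2 - 5*1) + 22)/(-20 - 22) + 5*(1 + 2*5) = -12*((-20 - 5) + 22)/(-42) + 5*(1 + 10) = -12*(-25 + 22)*(-1)/42 + 5*11 = -(-36)*(-1)/42 + 55 = -12*1/14 + 55 = -6/7 + 55 = 379/7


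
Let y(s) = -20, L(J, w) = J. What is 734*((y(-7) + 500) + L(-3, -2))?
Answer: 350118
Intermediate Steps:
734*((y(-7) + 500) + L(-3, -2)) = 734*((-20 + 500) - 3) = 734*(480 - 3) = 734*477 = 350118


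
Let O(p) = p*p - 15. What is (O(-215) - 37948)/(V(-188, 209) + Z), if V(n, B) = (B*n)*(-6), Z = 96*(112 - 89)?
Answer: 459/13220 ≈ 0.034720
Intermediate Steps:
Z = 2208 (Z = 96*23 = 2208)
O(p) = -15 + p² (O(p) = p² - 15 = -15 + p²)
V(n, B) = -6*B*n
(O(-215) - 37948)/(V(-188, 209) + Z) = ((-15 + (-215)²) - 37948)/(-6*209*(-188) + 2208) = ((-15 + 46225) - 37948)/(235752 + 2208) = (46210 - 37948)/237960 = 8262*(1/237960) = 459/13220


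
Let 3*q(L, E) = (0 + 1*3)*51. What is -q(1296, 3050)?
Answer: -51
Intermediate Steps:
q(L, E) = 51 (q(L, E) = ((0 + 1*3)*51)/3 = ((0 + 3)*51)/3 = (3*51)/3 = (1/3)*153 = 51)
-q(1296, 3050) = -1*51 = -51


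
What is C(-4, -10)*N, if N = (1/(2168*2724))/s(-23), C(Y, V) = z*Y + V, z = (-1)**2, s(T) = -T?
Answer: -7/67914768 ≈ -1.0307e-7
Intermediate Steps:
z = 1
C(Y, V) = V + Y (C(Y, V) = 1*Y + V = Y + V = V + Y)
N = 1/135829536 (N = (1/(2168*2724))/((-1*(-23))) = ((1/2168)*(1/2724))/23 = (1/5905632)*(1/23) = 1/135829536 ≈ 7.3622e-9)
C(-4, -10)*N = (-10 - 4)*(1/135829536) = -14*1/135829536 = -7/67914768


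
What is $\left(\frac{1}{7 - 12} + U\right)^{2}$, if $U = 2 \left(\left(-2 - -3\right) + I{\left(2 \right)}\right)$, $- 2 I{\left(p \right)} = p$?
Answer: $\frac{1}{25} \approx 0.04$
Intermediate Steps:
$I{\left(p \right)} = - \frac{p}{2}$
$U = 0$ ($U = 2 \left(\left(-2 - -3\right) - 1\right) = 2 \left(\left(-2 + 3\right) - 1\right) = 2 \left(1 - 1\right) = 2 \cdot 0 = 0$)
$\left(\frac{1}{7 - 12} + U\right)^{2} = \left(\frac{1}{7 - 12} + 0\right)^{2} = \left(\frac{1}{-5} + 0\right)^{2} = \left(- \frac{1}{5} + 0\right)^{2} = \left(- \frac{1}{5}\right)^{2} = \frac{1}{25}$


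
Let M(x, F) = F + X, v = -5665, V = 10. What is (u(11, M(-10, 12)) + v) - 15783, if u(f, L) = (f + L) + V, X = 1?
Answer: -21414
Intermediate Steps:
M(x, F) = 1 + F (M(x, F) = F + 1 = 1 + F)
u(f, L) = 10 + L + f (u(f, L) = (f + L) + 10 = (L + f) + 10 = 10 + L + f)
(u(11, M(-10, 12)) + v) - 15783 = ((10 + (1 + 12) + 11) - 5665) - 15783 = ((10 + 13 + 11) - 5665) - 15783 = (34 - 5665) - 15783 = -5631 - 15783 = -21414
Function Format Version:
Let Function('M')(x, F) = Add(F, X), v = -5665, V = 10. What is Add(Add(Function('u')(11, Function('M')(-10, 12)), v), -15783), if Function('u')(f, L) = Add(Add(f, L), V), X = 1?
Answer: -21414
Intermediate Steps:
Function('M')(x, F) = Add(1, F) (Function('M')(x, F) = Add(F, 1) = Add(1, F))
Function('u')(f, L) = Add(10, L, f) (Function('u')(f, L) = Add(Add(f, L), 10) = Add(Add(L, f), 10) = Add(10, L, f))
Add(Add(Function('u')(11, Function('M')(-10, 12)), v), -15783) = Add(Add(Add(10, Add(1, 12), 11), -5665), -15783) = Add(Add(Add(10, 13, 11), -5665), -15783) = Add(Add(34, -5665), -15783) = Add(-5631, -15783) = -21414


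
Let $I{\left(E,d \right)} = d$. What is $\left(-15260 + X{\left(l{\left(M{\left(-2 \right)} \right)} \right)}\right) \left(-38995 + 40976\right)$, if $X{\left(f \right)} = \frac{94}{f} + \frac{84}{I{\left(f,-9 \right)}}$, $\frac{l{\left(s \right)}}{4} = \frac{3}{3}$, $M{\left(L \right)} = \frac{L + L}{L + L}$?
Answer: $- \frac{181211975}{6} \approx -3.0202 \cdot 10^{7}$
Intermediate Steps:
$M{\left(L \right)} = 1$ ($M{\left(L \right)} = \frac{2 L}{2 L} = 2 L \frac{1}{2 L} = 1$)
$l{\left(s \right)} = 4$ ($l{\left(s \right)} = 4 \cdot \frac{3}{3} = 4 \cdot 3 \cdot \frac{1}{3} = 4 \cdot 1 = 4$)
$X{\left(f \right)} = - \frac{28}{3} + \frac{94}{f}$ ($X{\left(f \right)} = \frac{94}{f} + \frac{84}{-9} = \frac{94}{f} + 84 \left(- \frac{1}{9}\right) = \frac{94}{f} - \frac{28}{3} = - \frac{28}{3} + \frac{94}{f}$)
$\left(-15260 + X{\left(l{\left(M{\left(-2 \right)} \right)} \right)}\right) \left(-38995 + 40976\right) = \left(-15260 - \left(\frac{28}{3} - \frac{94}{4}\right)\right) \left(-38995 + 40976\right) = \left(-15260 + \left(- \frac{28}{3} + 94 \cdot \frac{1}{4}\right)\right) 1981 = \left(-15260 + \left(- \frac{28}{3} + \frac{47}{2}\right)\right) 1981 = \left(-15260 + \frac{85}{6}\right) 1981 = \left(- \frac{91475}{6}\right) 1981 = - \frac{181211975}{6}$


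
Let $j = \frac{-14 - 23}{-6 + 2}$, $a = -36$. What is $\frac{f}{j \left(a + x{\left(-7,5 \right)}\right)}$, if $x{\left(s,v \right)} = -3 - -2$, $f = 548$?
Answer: $- \frac{2192}{1369} \approx -1.6012$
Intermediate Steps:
$x{\left(s,v \right)} = -1$ ($x{\left(s,v \right)} = -3 + 2 = -1$)
$j = \frac{37}{4}$ ($j = - \frac{37}{-4} = \left(-37\right) \left(- \frac{1}{4}\right) = \frac{37}{4} \approx 9.25$)
$\frac{f}{j \left(a + x{\left(-7,5 \right)}\right)} = \frac{548}{\frac{37}{4} \left(-36 - 1\right)} = \frac{548}{\frac{37}{4} \left(-37\right)} = \frac{548}{- \frac{1369}{4}} = 548 \left(- \frac{4}{1369}\right) = - \frac{2192}{1369}$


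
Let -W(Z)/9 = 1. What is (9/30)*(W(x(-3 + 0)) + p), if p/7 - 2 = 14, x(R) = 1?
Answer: 309/10 ≈ 30.900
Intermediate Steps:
W(Z) = -9 (W(Z) = -9*1 = -9)
p = 112 (p = 14 + 7*14 = 14 + 98 = 112)
(9/30)*(W(x(-3 + 0)) + p) = (9/30)*(-9 + 112) = (9*(1/30))*103 = (3/10)*103 = 309/10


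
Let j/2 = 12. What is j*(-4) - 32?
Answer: -128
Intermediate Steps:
j = 24 (j = 2*12 = 24)
j*(-4) - 32 = 24*(-4) - 32 = -96 - 32 = -128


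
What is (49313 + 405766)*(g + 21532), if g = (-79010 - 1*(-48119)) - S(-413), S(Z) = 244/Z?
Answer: -1758890801817/413 ≈ -4.2588e+9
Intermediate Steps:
g = -12757739/413 (g = (-79010 - 1*(-48119)) - 244/(-413) = (-79010 + 48119) - 244*(-1)/413 = -30891 - 1*(-244/413) = -30891 + 244/413 = -12757739/413 ≈ -30890.)
(49313 + 405766)*(g + 21532) = (49313 + 405766)*(-12757739/413 + 21532) = 455079*(-3865023/413) = -1758890801817/413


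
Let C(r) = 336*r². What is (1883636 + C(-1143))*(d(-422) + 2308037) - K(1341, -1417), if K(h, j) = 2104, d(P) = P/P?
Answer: 1017499706316896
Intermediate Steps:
d(P) = 1
(1883636 + C(-1143))*(d(-422) + 2308037) - K(1341, -1417) = (1883636 + 336*(-1143)²)*(1 + 2308037) - 1*2104 = (1883636 + 336*1306449)*2308038 - 2104 = (1883636 + 438966864)*2308038 - 2104 = 440850500*2308038 - 2104 = 1017499706319000 - 2104 = 1017499706316896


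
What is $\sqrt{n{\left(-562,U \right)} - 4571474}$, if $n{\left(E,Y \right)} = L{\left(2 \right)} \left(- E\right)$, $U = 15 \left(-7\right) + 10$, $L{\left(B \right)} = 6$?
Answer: $i \sqrt{4568102} \approx 2137.3 i$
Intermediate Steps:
$U = -95$ ($U = -105 + 10 = -95$)
$n{\left(E,Y \right)} = - 6 E$ ($n{\left(E,Y \right)} = 6 \left(- E\right) = - 6 E$)
$\sqrt{n{\left(-562,U \right)} - 4571474} = \sqrt{\left(-6\right) \left(-562\right) - 4571474} = \sqrt{3372 - 4571474} = \sqrt{-4568102} = i \sqrt{4568102}$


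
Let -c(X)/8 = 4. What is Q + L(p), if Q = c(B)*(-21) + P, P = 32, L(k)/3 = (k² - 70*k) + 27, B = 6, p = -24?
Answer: 7553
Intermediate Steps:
L(k) = 81 - 210*k + 3*k² (L(k) = 3*((k² - 70*k) + 27) = 3*(27 + k² - 70*k) = 81 - 210*k + 3*k²)
c(X) = -32 (c(X) = -8*4 = -32)
Q = 704 (Q = -32*(-21) + 32 = 672 + 32 = 704)
Q + L(p) = 704 + (81 - 210*(-24) + 3*(-24)²) = 704 + (81 + 5040 + 3*576) = 704 + (81 + 5040 + 1728) = 704 + 6849 = 7553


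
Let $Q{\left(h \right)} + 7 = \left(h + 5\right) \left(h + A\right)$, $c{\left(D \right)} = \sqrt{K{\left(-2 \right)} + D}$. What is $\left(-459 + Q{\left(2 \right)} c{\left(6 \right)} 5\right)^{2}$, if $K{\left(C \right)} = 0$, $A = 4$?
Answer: $394431 - 160650 \sqrt{6} \approx 920.47$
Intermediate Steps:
$c{\left(D \right)} = \sqrt{D}$ ($c{\left(D \right)} = \sqrt{0 + D} = \sqrt{D}$)
$Q{\left(h \right)} = -7 + \left(4 + h\right) \left(5 + h\right)$ ($Q{\left(h \right)} = -7 + \left(h + 5\right) \left(h + 4\right) = -7 + \left(5 + h\right) \left(4 + h\right) = -7 + \left(4 + h\right) \left(5 + h\right)$)
$\left(-459 + Q{\left(2 \right)} c{\left(6 \right)} 5\right)^{2} = \left(-459 + \left(13 + 2^{2} + 9 \cdot 2\right) \sqrt{6} \cdot 5\right)^{2} = \left(-459 + \left(13 + 4 + 18\right) \sqrt{6} \cdot 5\right)^{2} = \left(-459 + 35 \sqrt{6} \cdot 5\right)^{2} = \left(-459 + 175 \sqrt{6}\right)^{2}$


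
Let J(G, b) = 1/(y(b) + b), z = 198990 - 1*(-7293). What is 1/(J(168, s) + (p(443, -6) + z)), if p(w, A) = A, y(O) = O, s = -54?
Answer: 108/22277915 ≈ 4.8478e-6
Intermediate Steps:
z = 206283 (z = 198990 + 7293 = 206283)
J(G, b) = 1/(2*b) (J(G, b) = 1/(b + b) = 1/(2*b))
1/(J(168, s) + (p(443, -6) + z)) = 1/((1/2)/(-54) + (-6 + 206283)) = 1/((1/2)*(-1/54) + 206277) = 1/(-1/108 + 206277) = 1/(22277915/108) = 108/22277915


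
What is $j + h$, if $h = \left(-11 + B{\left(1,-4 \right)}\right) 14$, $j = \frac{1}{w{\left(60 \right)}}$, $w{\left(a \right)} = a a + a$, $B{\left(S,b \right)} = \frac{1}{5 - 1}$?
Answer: $- \frac{550829}{3660} \approx -150.5$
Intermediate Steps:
$B{\left(S,b \right)} = \frac{1}{4}$
$w{\left(a \right)} = a + a^{2}$ ($w{\left(a \right)} = a^{2} + a = a + a^{2}$)
$j = \frac{1}{3660}$ ($j = \frac{1}{60 \left(1 + 60\right)} = \frac{1}{60 \cdot 61} = \frac{1}{3660} \approx 0.00027322$)
$h = - \frac{301}{2}$ ($h = \left(-11 + \frac{1}{4}\right) 14 = \left(- \frac{43}{4}\right) 14 = - \frac{301}{2} \approx -150.5$)
$j + h = \frac{1}{3660} - \frac{301}{2} = - \frac{550829}{3660}$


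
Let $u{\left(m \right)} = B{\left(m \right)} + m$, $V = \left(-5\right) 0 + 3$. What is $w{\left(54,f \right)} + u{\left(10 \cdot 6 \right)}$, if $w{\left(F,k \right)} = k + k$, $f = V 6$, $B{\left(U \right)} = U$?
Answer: $156$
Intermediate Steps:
$V = 3$ ($V = 0 + 3 = 3$)
$f = 18$ ($f = 3 \cdot 6 = 18$)
$u{\left(m \right)} = 2 m$ ($u{\left(m \right)} = m + m = 2 m$)
$w{\left(F,k \right)} = 2 k$
$w{\left(54,f \right)} + u{\left(10 \cdot 6 \right)} = 2 \cdot 18 + 2 \cdot 10 \cdot 6 = 36 + 2 \cdot 60 = 36 + 120 = 156$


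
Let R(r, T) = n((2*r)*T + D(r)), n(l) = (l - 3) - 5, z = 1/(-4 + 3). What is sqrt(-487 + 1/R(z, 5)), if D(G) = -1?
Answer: I*sqrt(175826)/19 ≈ 22.069*I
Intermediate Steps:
z = -1 (z = 1/(-1) = -1)
n(l) = -8 + l (n(l) = (-3 + l) - 5 = -8 + l)
R(r, T) = -9 + 2*T*r (R(r, T) = -8 + ((2*r)*T - 1) = -8 + (2*T*r - 1) = -8 + (-1 + 2*T*r) = -9 + 2*T*r)
sqrt(-487 + 1/R(z, 5)) = sqrt(-487 + 1/(-9 + 2*5*(-1))) = sqrt(-487 + 1/(-9 - 10)) = sqrt(-487 + 1/(-19)) = sqrt(-487 - 1/19) = sqrt(-9254/19) = I*sqrt(175826)/19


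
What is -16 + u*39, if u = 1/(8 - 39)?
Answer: -535/31 ≈ -17.258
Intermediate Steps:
u = -1/31 (u = 1/(-31) = -1/31 ≈ -0.032258)
-16 + u*39 = -16 - 1/31*39 = -16 - 39/31 = -535/31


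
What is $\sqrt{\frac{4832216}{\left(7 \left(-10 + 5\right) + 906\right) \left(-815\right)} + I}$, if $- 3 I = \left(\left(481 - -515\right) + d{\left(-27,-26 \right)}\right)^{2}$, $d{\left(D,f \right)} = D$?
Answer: $\frac{i \sqrt{157720183017298915}}{709865} \approx 559.46 i$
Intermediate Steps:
$I = -312987$ ($I = - \frac{\left(\left(481 - -515\right) - 27\right)^{2}}{3} = - \frac{\left(\left(481 + 515\right) - 27\right)^{2}}{3} = - \frac{\left(996 - 27\right)^{2}}{3} = - \frac{969^{2}}{3} = \left(- \frac{1}{3}\right) 938961 = -312987$)
$\sqrt{\frac{4832216}{\left(7 \left(-10 + 5\right) + 906\right) \left(-815\right)} + I} = \sqrt{\frac{4832216}{\left(7 \left(-10 + 5\right) + 906\right) \left(-815\right)} - 312987} = \sqrt{\frac{4832216}{\left(7 \left(-5\right) + 906\right) \left(-815\right)} - 312987} = \sqrt{\frac{4832216}{\left(-35 + 906\right) \left(-815\right)} - 312987} = \sqrt{\frac{4832216}{871 \left(-815\right)} - 312987} = \sqrt{\frac{4832216}{-709865} - 312987} = \sqrt{4832216 \left(- \frac{1}{709865}\right) - 312987} = \sqrt{- \frac{4832216}{709865} - 312987} = \sqrt{- \frac{222183348971}{709865}} = \frac{i \sqrt{157720183017298915}}{709865}$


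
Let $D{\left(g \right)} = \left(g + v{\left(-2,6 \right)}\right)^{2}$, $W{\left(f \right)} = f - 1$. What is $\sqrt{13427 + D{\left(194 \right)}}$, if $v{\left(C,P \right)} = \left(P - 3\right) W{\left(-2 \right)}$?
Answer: $38 \sqrt{33} \approx 218.29$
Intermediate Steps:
$W{\left(f \right)} = -1 + f$
$v{\left(C,P \right)} = 9 - 3 P$ ($v{\left(C,P \right)} = \left(P - 3\right) \left(-1 - 2\right) = \left(-3 + P\right) \left(-3\right) = 9 - 3 P$)
$D{\left(g \right)} = \left(-9 + g\right)^{2}$ ($D{\left(g \right)} = \left(g + \left(9 - 18\right)\right)^{2} = \left(g - 9\right)^{2} = \left(-9 + g\right)^{2}$)
$\sqrt{13427 + D{\left(194 \right)}} = \sqrt{13427 + \left(-9 + 194\right)^{2}} = \sqrt{13427 + 185^{2}} = \sqrt{13427 + 34225} = \sqrt{47652} = 38 \sqrt{33}$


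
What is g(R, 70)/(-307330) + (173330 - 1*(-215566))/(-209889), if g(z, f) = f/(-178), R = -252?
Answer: -709147995827/382730772462 ≈ -1.8529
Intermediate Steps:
g(z, f) = -f/178 (g(z, f) = f*(-1/178) = -f/178)
g(R, 70)/(-307330) + (173330 - 1*(-215566))/(-209889) = -1/178*70/(-307330) + (173330 - 1*(-215566))/(-209889) = -35/89*(-1/307330) + (173330 + 215566)*(-1/209889) = 7/5470474 + 388896*(-1/209889) = 7/5470474 - 129632/69963 = -709147995827/382730772462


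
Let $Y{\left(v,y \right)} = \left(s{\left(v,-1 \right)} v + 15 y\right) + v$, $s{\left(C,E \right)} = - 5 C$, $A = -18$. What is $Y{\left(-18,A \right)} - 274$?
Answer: $-2182$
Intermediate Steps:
$Y{\left(v,y \right)} = v - 5 v^{2} + 15 y$ ($Y{\left(v,y \right)} = \left(- 5 v v + 15 y\right) + v = \left(- 5 v^{2} + 15 y\right) + v = v - 5 v^{2} + 15 y$)
$Y{\left(-18,A \right)} - 274 = \left(-18 - 5 \left(-18\right)^{2} + 15 \left(-18\right)\right) - 274 = \left(-18 - 1620 - 270\right) - 274 = -1908 - 274 = -2182$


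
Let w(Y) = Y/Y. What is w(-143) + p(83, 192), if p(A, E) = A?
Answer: 84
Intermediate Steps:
w(Y) = 1
w(-143) + p(83, 192) = 1 + 83 = 84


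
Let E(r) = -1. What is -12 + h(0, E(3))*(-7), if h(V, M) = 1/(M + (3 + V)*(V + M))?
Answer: -41/4 ≈ -10.250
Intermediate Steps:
h(V, M) = 1/(M + (3 + V)*(M + V))
-12 + h(0, E(3))*(-7) = -12 - 7/(0² + 3*0 + 4*(-1) - 1*0) = -12 - 7/(0 + 0 - 4 + 0) = -12 - 7/(-4) = -12 - ¼*(-7) = -12 + 7/4 = -41/4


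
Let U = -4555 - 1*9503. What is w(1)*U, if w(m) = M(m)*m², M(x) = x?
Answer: -14058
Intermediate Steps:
U = -14058 (U = -4555 - 9503 = -14058)
w(m) = m³ (w(m) = m*m² = m³)
w(1)*U = 1³*(-14058) = 1*(-14058) = -14058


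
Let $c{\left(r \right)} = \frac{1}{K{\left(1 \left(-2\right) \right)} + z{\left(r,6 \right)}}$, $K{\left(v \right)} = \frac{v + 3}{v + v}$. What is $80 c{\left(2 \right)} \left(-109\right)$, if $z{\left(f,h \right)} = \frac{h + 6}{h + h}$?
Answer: $- \frac{34880}{3} \approx -11627.0$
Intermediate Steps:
$z{\left(f,h \right)} = \frac{6 + h}{2 h}$
$K{\left(v \right)} = \frac{3 + v}{2 v}$
$c{\left(r \right)} = \frac{4}{3}$ ($c{\left(r \right)} = \frac{1}{\frac{3 + 1 \left(-2\right)}{2 \cdot 1 \left(-2\right)} + \frac{6 + 6}{2 \cdot 6}} = \frac{1}{\frac{3 - 2}{2 \left(-2\right)} + \frac{1}{2} \cdot \frac{1}{6} \cdot 12} = \frac{1}{\frac{1}{2} \left(- \frac{1}{2}\right) 1 + 1} = \frac{1}{- \frac{1}{4} + 1} = \frac{1}{\frac{3}{4}} = \frac{4}{3}$)
$80 c{\left(2 \right)} \left(-109\right) = 80 \cdot \frac{4}{3} \left(-109\right) = \frac{320}{3} \left(-109\right) = - \frac{34880}{3}$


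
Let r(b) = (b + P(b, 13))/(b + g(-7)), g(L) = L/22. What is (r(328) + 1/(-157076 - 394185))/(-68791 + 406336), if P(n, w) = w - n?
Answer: 157653437/1341417517112205 ≈ 1.1753e-7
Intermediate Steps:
g(L) = L/22 (g(L) = L*(1/22) = L/22)
r(b) = 13/(-7/22 + b) (r(b) = (b + (13 - b))/(b + (1/22)*(-7)) = 13/(b - 7/22) = 13/(-7/22 + b))
(r(328) + 1/(-157076 - 394185))/(-68791 + 406336) = (286/(-7 + 22*328) + 1/(-157076 - 394185))/(-68791 + 406336) = (286/(-7 + 7216) + 1/(-551261))/337545 = (286/7209 - 1/551261)*(1/337545) = (157653437/3974040549)*(1/337545) = 157653437/1341417517112205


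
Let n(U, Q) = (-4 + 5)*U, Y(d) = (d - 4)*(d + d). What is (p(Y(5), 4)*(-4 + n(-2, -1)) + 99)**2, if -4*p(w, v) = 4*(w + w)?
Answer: 47961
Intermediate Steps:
Y(d) = 2*d*(-4 + d) (Y(d) = (-4 + d)*(2*d) = 2*d*(-4 + d))
p(w, v) = -2*w (p(w, v) = -(w + w) = -2*w)
n(U, Q) = U (n(U, Q) = 1*U = U)
(p(Y(5), 4)*(-4 + n(-2, -1)) + 99)**2 = ((-4*5*(-4 + 5))*(-4 - 2) + 99)**2 = (-4*5*(-6) + 99)**2 = (-2*10*(-6) + 99)**2 = (-20*(-6) + 99)**2 = (120 + 99)**2 = 219**2 = 47961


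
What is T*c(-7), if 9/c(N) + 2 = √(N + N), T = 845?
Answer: -845 - 845*I*√14/2 ≈ -845.0 - 1580.8*I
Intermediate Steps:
c(N) = 9/(-2 + √2*√N) (c(N) = 9/(-2 + √(N + N)) = 9/(-2 + √(2*N)) = 9/(-2 + √2*√N))
T*c(-7) = 845*(9/(-2 + √2*√(-7))) = 845*(9/(-2 + √2*(I*√7))) = 845*(9/(-2 + I*√14)) = 7605/(-2 + I*√14)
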